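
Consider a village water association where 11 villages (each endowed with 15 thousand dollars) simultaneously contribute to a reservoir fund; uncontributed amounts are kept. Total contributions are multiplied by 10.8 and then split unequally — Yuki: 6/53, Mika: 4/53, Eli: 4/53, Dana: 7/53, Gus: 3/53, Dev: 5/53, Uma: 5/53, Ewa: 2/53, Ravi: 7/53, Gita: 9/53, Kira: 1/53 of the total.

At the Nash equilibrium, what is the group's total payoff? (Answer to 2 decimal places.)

1047.00 thousand dollars

Each unit j contributes comes back to j as 10.8 × (j's share), so j prefers to contribute only if that share exceeds 1/10.8 = 0.0926; otherwise keeping the unit dominates.
The shares above 0.0926 belong to Yuki, Dana, Dev, Uma, Ravi and Gita, contributing 15 each; the remaining 5 contribute 0. Total contributed: 90.
The reservoir fund pays out 10.8 × 90 = 972.00 in total (split across the unequal shares, but the aggregate is all that matters for the group sum).
The 5 free-riders keep 15 each, adding 75. Group total = 75 + 972.00 = 1047.00.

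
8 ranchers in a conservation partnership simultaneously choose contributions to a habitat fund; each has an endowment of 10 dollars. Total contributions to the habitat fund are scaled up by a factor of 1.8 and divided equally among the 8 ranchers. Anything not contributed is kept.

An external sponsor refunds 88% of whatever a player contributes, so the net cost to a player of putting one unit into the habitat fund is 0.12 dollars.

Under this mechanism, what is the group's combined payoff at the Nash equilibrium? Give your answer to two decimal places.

The effective private return per unit is now (1.8/8) / 0.12 = 1.8750 > 1, so every player's dominant strategy flips to full contribution.
So the Nash equilibrium is full contribution by all 8; the group earns 8 × (10 × 0.88 + 1.8 × 10) = 214.40.

214.40 dollars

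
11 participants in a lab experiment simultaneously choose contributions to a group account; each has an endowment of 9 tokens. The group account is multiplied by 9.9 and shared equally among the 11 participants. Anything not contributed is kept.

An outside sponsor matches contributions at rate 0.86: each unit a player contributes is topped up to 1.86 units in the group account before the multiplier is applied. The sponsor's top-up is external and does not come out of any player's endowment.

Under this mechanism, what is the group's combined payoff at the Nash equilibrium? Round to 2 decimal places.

1822.99 tokens

Under the mechanism each unit contributed yields 9.9 × 1.86 / 11 = 1.6740 back to its contributor per unit of net cost, which exceeds 1, making full contribution the dominant choice for everyone.
At the Nash equilibrium everyone contributes 9. Group total payoff = 9.9 × 1.86 × 99 = 1822.99.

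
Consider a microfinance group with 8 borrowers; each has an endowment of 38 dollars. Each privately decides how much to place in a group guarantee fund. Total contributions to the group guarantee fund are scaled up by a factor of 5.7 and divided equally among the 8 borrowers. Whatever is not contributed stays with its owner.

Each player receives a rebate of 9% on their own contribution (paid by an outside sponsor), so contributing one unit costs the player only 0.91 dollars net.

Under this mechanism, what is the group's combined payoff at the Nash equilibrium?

The effective private return is (5.7/8) / 0.91 = 0.7830, which is still under 1, so the mechanism doesn't change anyone's dominant strategy: zero contribution.
At the Nash equilibrium no one contributes; group total payoff = 8 × 38 = 304.

304.00 dollars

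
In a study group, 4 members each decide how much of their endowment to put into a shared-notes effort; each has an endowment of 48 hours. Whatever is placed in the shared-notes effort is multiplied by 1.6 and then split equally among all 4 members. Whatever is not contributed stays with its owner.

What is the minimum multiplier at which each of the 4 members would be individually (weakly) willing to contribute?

A contributed unit returns (multiplier)/4 to its contributor.
This reaches 1 exactly when the multiplier is 4.

4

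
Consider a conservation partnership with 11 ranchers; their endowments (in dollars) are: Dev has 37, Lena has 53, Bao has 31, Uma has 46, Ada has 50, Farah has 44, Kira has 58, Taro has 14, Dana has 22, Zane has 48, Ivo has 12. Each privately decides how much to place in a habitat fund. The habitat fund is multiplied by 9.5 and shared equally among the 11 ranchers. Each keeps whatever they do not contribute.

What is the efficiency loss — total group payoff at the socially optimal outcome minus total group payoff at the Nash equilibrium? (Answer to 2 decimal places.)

The private return per contributed unit is 9.5/11 = 0.8636 < 1 for every player regardless of endowment, so the Nash equilibrium is zero contribution and the group total is Σ E_j = 37 + 53 + 31 + 46 + 50 + 44 + 58 + 14 + 22 + 48 + 12 = 415.
Each contributed unit returns 9.500 to the group, so the social optimum is full contribution by everyone: group total = 9.500 × 415 = 3942.50.
Efficiency loss = (9.500 − 1) × 415 = 3527.50.

3527.50 dollars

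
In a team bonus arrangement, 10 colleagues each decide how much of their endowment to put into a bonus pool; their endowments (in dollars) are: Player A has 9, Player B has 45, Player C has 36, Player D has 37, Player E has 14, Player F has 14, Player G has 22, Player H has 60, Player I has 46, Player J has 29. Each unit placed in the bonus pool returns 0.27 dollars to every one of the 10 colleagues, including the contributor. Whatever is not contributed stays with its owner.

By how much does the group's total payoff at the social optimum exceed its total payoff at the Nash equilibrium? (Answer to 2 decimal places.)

530.40 dollars

The private return per contributed unit is 0.27 < 1 for everyone, so the Nash equilibrium is zero contribution and the group total is Σ E_j = 9 + 45 + 36 + 37 + 14 + 14 + 22 + 60 + 46 + 29 = 312.
Each contributed unit returns 2.700 to the group, so the social optimum is full contribution by everyone: group total = 2.700 × 312 = 842.40.
Efficiency loss = (2.700 − 1) × 312 = 530.40.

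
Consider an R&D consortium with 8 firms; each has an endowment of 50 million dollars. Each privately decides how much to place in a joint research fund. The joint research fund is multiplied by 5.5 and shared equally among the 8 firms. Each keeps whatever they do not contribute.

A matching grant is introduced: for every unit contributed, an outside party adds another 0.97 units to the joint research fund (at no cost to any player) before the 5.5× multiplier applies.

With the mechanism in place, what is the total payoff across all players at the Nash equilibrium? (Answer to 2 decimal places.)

Under the mechanism each unit contributed yields 5.5 × 1.97 / 8 = 1.3544 back to its contributor per unit of net cost, which exceeds 1, making full contribution the dominant choice for everyone.
At the Nash equilibrium everyone contributes 50. Group total payoff = 5.5 × 1.97 × 400 = 4334.00.

4334.00 million dollars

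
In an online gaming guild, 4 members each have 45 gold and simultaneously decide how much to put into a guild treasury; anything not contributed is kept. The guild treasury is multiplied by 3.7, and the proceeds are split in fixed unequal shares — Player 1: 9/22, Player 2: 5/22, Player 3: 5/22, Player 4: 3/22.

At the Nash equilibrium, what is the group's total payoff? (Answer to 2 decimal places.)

301.50 gold

For player j, contributing a unit is worthwhile iff 3.7 × (j's share) ≥ 1, i.e. iff j's share is at least 0.2703.
Only Player 1 (9/22) clears that bar, contributing 45; the remaining 3 contribute 0. Total contributed: 45.
The guild treasury pays out 3.7 × 45 = 166.50 in total (split across the unequal shares, but the aggregate is all that matters for the group sum).
The 3 free-riders keep 45 each, adding 135. Group total = 135 + 166.50 = 301.50.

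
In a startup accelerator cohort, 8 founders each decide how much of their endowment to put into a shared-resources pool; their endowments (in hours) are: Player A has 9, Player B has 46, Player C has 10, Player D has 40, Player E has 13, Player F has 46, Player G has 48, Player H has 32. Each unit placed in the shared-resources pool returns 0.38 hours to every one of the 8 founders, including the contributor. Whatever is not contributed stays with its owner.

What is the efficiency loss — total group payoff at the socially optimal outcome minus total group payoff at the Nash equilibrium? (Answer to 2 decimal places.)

497.76 hours

The private return per contributed unit is 0.38 < 1 for everyone, so the Nash equilibrium is zero contribution and the group total is Σ E_j = 9 + 46 + 10 + 40 + 13 + 46 + 48 + 32 = 244.
Each contributed unit returns 3.040 to the group, so the social optimum is full contribution by everyone: group total = 3.040 × 244 = 741.76.
Efficiency loss = (3.040 − 1) × 244 = 497.76.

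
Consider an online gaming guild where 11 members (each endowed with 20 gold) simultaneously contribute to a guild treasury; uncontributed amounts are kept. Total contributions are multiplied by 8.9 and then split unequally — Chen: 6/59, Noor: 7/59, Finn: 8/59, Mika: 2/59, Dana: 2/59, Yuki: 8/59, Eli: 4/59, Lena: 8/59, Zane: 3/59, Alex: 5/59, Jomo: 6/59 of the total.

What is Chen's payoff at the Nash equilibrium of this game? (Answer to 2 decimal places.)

A player with share s gets back 8.9·s per unit contributed, so full contribution is dominant for anyone with s > 1/8.9 = 0.1124 and zero contribution is dominant for anyone below.
Noor, Finn, Yuki and Lena are above the threshold, contributing 20 each; the remaining 7 contribute 0. Total contributed: 80.
Chen keeps 20 and receives 8.9 × 80 × 6/59 = 72.41 from the guild treasury, for a payoff of 92.41.

92.41 gold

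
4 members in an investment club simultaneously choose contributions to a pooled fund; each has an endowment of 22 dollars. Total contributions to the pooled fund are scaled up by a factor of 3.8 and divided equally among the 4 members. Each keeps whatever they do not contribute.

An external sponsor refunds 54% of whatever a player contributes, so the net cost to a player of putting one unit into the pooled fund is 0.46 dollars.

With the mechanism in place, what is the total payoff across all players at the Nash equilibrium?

381.92 dollars

The effective private return per unit is now (3.8/4) / 0.46 = 2.0652 > 1, so every player's dominant strategy flips to full contribution.
At the Nash equilibrium everyone contributes 22. Group total payoff = 4 × (22 × 0.54 + 3.8 × 22) = 381.92.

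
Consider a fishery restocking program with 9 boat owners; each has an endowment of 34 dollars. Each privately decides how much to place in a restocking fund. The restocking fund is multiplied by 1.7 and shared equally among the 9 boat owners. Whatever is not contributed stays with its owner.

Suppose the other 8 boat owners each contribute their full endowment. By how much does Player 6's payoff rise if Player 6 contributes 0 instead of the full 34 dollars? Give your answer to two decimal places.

27.58 dollars

Switching from a contribution of 34 to 0 lets Player 6 keep an extra 34 dollars, but lowers the restocking fund by 34, which costs Player 6 their own share of that drop: 1.7/9 × 34 = 6.42.
Net gain = 34 − 6.42 = 27.58. The private return per contributed unit (0.1889) is below 1, so free-riding is indeed the best response regardless of what the others do.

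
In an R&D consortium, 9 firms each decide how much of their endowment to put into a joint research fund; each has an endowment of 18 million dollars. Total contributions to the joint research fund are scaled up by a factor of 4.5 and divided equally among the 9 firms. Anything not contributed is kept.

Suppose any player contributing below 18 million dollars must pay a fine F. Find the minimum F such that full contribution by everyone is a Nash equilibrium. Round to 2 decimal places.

Given the others contribute fully, the best deviation is to contribute 0 (any partial contribution still incurs the fine and gives up units whose private return 0.5000 is below 1).
Deviating from 18 to 0 saves 18 million dollars but forfeits the deviator's share of the drop in the joint research fund: 4.5/9 × 18 = 9.00.
So the deviation gain is 18 − 9.00 = 9.00, and the fine must be at least 9.00 million dollars to wipe it out.

9.00 million dollars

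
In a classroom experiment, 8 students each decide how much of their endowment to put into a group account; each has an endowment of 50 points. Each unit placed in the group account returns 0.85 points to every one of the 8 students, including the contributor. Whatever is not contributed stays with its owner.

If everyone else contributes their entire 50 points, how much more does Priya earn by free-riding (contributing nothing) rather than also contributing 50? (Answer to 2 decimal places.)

7.50 points

Switching from a contribution of 50 to 0 lets Priya keep an extra 50 points, but lowers the group account by 50, which costs Priya their own share of that drop: 0.85 × 50 = 42.50.
Net gain = 50 − 42.50 = 7.50. The private return per contributed unit (0.85) is below 1, so free-riding is indeed the best response regardless of what the others do.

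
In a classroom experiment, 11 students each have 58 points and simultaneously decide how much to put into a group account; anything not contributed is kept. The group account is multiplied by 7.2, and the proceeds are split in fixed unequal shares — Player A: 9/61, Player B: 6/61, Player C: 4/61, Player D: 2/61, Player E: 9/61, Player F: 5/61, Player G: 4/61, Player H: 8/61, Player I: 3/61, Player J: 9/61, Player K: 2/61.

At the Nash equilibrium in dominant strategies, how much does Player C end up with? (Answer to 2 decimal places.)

For player j, contributing a unit is worthwhile iff 7.2 × (j's share) ≥ 1, i.e. iff j's share is at least 0.1389.
Player A, Player E and Player J clear that bar, contributing 58 each; the remaining 8 contribute 0. Total contributed: 174.
Player C keeps 58 and receives 7.2 × 174 × 4/61 = 82.15 from the group account, for a payoff of 140.15.

140.15 points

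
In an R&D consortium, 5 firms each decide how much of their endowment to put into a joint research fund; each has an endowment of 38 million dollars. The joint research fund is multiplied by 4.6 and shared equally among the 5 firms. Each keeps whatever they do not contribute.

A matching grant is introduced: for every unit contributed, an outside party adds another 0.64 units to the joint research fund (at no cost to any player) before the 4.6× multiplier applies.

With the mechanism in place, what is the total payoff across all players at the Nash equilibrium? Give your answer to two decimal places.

The effective private return per unit is now 4.6 × 1.64 / 5 = 1.5088 > 1, so every player's dominant strategy flips to full contribution.
At the Nash equilibrium everyone contributes 38. Group total payoff = 4.6 × 1.64 × 190 = 1433.36.

1433.36 million dollars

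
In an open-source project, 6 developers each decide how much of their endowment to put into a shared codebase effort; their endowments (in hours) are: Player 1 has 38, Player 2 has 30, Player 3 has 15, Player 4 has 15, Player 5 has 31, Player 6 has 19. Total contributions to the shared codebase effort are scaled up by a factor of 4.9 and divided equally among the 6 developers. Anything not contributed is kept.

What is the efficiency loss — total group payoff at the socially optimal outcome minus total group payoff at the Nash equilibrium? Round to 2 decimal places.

The private return per contributed unit is 4.9/6 = 0.8167 < 1 for every player regardless of endowment, so the Nash equilibrium is zero contribution and the group total is Σ E_j = 38 + 30 + 15 + 15 + 31 + 19 = 148.
Each contributed unit returns 4.900 to the group, so the social optimum is full contribution by everyone: group total = 4.900 × 148 = 725.20.
Efficiency loss = (4.900 − 1) × 148 = 577.20.

577.20 hours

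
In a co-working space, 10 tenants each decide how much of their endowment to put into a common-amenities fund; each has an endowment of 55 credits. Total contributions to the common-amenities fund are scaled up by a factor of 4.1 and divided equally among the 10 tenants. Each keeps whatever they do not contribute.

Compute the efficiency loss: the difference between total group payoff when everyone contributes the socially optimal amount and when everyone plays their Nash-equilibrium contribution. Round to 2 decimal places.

1705.00 credits

Each contributed unit returns 4.1/10 = 0.4100 to its contributor — below 1 — so contributing 0 is dominant for every player. At the Nash equilibrium everyone keeps their 55, and the group total is 10 × 55 = 550.
Each contributed unit returns 4.100 to the group as a whole (0.4100 to each of 10 players), which exceeds 1, so the social optimum is full contribution: group total = 4.100 × 550 = 2255.00.
Efficiency loss = 2255.00 − 550 = 1705.00.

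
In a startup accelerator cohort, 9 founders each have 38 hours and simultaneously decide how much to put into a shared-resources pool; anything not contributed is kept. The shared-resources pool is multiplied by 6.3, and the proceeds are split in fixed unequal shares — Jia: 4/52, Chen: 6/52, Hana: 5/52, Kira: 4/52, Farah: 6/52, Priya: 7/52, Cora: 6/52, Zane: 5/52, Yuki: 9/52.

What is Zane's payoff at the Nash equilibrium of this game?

Player j's private return per contributed unit is 6.3 × (j's share). Contributing is weakly dominant for j when that share is at least 1/6.3 = 0.1587, and contributing 0 is dominant otherwise.
The only share above 0.1587 is Yuki's 9/52, contributing 38; the remaining 8 contribute 0. Total contributed: 38.
Zane keeps 38 and receives 6.3 × 38 × 5/52 = 23.02 from the shared-resources pool, for a payoff of 61.02.

61.02 hours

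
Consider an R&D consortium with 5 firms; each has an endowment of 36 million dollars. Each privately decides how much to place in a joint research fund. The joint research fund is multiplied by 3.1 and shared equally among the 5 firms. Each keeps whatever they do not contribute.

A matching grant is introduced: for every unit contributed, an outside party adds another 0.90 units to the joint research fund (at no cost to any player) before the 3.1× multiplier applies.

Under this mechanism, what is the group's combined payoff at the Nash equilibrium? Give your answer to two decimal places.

The effective private return per unit is now 3.1 × 1.90 / 5 = 1.1780 > 1, so every player's dominant strategy flips to full contribution.
So the Nash equilibrium is full contribution by all 5; the group earns 3.1 × 1.90 × 180 = 1060.20.

1060.20 million dollars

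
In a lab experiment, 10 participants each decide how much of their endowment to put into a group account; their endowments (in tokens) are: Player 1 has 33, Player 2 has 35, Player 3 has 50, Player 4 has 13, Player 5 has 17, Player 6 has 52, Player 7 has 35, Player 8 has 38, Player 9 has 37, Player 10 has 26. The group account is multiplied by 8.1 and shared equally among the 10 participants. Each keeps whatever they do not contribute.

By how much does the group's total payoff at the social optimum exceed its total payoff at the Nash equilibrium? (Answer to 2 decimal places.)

2385.60 tokens

The private return per contributed unit is 8.1/10 = 0.8100 < 1 for every player regardless of endowment, so the Nash equilibrium is zero contribution and the group total is Σ E_j = 33 + 35 + 50 + 13 + 17 + 52 + 35 + 38 + 37 + 26 = 336.
Each contributed unit returns 8.100 to the group, so the social optimum is full contribution by everyone: group total = 8.100 × 336 = 2721.60.
Efficiency loss = (8.100 − 1) × 336 = 2385.60.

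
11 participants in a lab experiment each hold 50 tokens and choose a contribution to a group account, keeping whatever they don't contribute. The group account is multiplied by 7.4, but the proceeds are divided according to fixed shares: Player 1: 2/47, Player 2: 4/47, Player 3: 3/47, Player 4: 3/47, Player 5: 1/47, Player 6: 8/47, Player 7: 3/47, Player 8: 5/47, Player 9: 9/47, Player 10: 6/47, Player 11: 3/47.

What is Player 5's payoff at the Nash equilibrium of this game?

65.74 tokens

A player with share s gets back 7.4·s per unit contributed, so full contribution is dominant for anyone with s > 1/7.4 = 0.1351 and zero contribution is dominant for anyone below.
Player 6 and Player 9 are above the threshold, contributing 50 each; the remaining 9 contribute 0. Total contributed: 100.
Player 5 keeps 50 and receives 7.4 × 100 × 1/47 = 15.74 from the group account, for a payoff of 65.74.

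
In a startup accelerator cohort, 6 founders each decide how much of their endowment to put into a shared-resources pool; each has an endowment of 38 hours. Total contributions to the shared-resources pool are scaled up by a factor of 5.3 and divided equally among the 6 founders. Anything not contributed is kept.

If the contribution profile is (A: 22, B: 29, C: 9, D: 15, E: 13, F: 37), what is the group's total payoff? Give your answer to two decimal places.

Total contributed: 22 + 29 + 9 + 15 + 13 + 37 = 125; total kept: 6 × 38 − 125 = 103.
The shared-resources pool pays out 5.3 × 125 = 662.50 in aggregate.
Group total = 103 + 662.50 = 765.50.

765.50 hours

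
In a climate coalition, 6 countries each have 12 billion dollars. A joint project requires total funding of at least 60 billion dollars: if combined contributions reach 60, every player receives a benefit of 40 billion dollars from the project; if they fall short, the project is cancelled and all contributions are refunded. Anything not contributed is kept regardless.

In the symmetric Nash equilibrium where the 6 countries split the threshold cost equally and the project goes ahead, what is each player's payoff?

42 billion dollars

Equal share of the threshold: 60/6 = 10.
At this profile no one gains by cutting their contribution: any cut drops the total below 60, the project is cancelled, contributions are refunded, and the deviator ends with 12, which is less than 12 − 10 + 40 = 42. Contributing more than 10 just wastes the excess. So contributing exactly 10 is a best response.
Each player's payoff: 12 − 10 + 40 = 42.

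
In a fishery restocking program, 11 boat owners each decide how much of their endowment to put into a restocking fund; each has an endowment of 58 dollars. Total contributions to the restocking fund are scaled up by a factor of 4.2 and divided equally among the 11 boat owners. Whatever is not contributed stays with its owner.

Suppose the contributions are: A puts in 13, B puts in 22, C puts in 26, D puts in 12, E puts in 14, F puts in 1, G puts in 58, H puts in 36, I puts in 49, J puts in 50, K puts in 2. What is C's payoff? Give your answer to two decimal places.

Total contributed: 13 + 22 + 26 + 12 + 14 + 1 + 58 + 36 + 49 + 50 + 2 = 283.
Each receives 4.2 × 283 / 11 = 108.05 from the restocking fund.
C keeps 58 − 26 = 32, so C's payoff is 32 + 108.05 = 140.05.

140.05 dollars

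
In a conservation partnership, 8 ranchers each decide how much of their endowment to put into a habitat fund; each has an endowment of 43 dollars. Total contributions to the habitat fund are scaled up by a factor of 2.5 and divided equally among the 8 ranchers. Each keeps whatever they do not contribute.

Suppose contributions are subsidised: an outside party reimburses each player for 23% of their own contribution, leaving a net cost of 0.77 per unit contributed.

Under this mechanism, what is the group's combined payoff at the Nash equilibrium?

With the mechanism, a contributed unit returns (2.5/8) / 0.77 = 0.4058 per unit of net cost — still below 1 — so contributing 0 remains dominant for every player.
At the Nash equilibrium no one contributes; group total payoff = 8 × 43 = 344.

344.00 dollars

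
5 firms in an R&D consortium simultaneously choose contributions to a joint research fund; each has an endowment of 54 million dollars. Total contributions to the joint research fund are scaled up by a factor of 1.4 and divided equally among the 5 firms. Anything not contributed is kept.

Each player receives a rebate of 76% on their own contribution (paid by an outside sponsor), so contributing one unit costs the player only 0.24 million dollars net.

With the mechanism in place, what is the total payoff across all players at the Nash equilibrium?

583.20 million dollars

The effective private return per unit is now (1.4/5) / 0.24 = 1.1667 > 1, so every player's dominant strategy flips to full contribution.
So the Nash equilibrium is full contribution by all 5; the group earns 5 × (54 × 0.76 + 1.4 × 54) = 583.20.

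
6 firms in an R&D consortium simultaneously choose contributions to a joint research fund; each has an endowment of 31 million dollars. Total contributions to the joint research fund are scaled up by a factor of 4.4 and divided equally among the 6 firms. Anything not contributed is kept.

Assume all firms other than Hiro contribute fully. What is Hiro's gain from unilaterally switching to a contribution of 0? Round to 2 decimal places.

Switching from a contribution of 31 to 0 lets Hiro keep an extra 31 million dollars, but lowers the joint research fund by 31, which costs Hiro their own share of that drop: 4.4/6 × 31 = 22.73.
Net gain = 31 − 22.73 = 8.27. The private return per contributed unit (0.7333) is below 1, so free-riding is indeed the best response regardless of what the others do.

8.27 million dollars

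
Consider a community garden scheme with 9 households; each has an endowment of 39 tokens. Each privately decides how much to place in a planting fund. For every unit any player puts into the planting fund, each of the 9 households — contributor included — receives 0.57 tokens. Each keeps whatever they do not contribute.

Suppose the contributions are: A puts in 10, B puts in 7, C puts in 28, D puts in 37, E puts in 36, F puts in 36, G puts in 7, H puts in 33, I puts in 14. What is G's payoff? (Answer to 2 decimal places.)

150.56 tokens

Total contributed: 10 + 7 + 28 + 37 + 36 + 36 + 7 + 33 + 14 = 208.
Each receives 0.57 × 208 = 118.56 from the planting fund.
G keeps 39 − 7 = 32, so G's payoff is 32 + 118.56 = 150.56.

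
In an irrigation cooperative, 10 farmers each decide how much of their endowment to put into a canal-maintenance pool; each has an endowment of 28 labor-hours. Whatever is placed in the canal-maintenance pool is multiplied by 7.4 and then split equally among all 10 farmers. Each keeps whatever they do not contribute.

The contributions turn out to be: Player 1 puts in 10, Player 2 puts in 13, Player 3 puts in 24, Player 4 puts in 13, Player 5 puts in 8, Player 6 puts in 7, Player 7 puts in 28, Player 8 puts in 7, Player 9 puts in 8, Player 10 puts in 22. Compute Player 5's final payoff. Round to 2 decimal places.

123.60 labor-hours

Total contributed: 10 + 13 + 24 + 13 + 8 + 7 + 28 + 7 + 8 + 22 = 140.
Each receives 7.4 × 140 / 10 = 103.60 from the canal-maintenance pool.
Player 5 keeps 28 − 8 = 20, so Player 5's payoff is 20 + 103.60 = 123.60.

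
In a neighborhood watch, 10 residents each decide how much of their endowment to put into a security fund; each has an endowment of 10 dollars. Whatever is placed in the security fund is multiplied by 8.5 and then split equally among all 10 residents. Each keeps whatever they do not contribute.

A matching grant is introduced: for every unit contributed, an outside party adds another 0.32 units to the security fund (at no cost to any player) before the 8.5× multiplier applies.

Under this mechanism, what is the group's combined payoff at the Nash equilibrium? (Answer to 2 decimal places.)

1122.00 dollars

Under the mechanism each unit contributed yields 8.5 × 1.32 / 10 = 1.1220 back to its contributor per unit of net cost, which exceeds 1, making full contribution the dominant choice for everyone.
At the Nash equilibrium everyone contributes 10. Group total payoff = 8.5 × 1.32 × 100 = 1122.00.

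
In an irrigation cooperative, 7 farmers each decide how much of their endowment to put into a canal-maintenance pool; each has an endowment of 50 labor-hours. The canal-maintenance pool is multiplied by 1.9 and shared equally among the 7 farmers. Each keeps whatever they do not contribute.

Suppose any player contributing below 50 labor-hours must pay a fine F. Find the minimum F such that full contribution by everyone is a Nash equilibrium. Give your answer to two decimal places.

Given the others contribute fully, the best deviation is to contribute 0 (any partial contribution still incurs the fine and gives up units whose private return 0.2714 is below 1).
Deviating from 50 to 0 saves 50 labor-hours but forfeits the deviator's share of the drop in the canal-maintenance pool: 1.9/7 × 50 = 13.57.
So the deviation gain is 50 − 13.57 = 36.43, and the fine must be at least 36.43 labor-hours to wipe it out.

36.43 labor-hours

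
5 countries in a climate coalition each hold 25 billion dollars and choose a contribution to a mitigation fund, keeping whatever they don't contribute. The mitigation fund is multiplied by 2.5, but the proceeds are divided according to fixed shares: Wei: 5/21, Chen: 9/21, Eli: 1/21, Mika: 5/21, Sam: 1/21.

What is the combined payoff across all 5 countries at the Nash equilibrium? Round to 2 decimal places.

Each unit j contributes comes back to j as 2.5 × (j's share), so j prefers to contribute only if that share exceeds 1/2.5 = 0.4000; otherwise keeping the unit dominates.
Only Chen (9/21) clears that bar, contributing 25; the remaining 4 contribute 0. Total contributed: 25.
The mitigation fund pays out 2.5 × 25 = 62.50 in total (split across the unequal shares, but the aggregate is all that matters for the group sum).
The 4 free-riders keep 25 each, adding 100. Group total = 100 + 62.50 = 162.50.

162.50 billion dollars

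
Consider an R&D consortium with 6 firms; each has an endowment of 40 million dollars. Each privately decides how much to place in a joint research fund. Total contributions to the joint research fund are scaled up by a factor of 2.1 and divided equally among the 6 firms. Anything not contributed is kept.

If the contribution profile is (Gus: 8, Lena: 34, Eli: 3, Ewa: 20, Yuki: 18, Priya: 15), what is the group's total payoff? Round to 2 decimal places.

Total contributed: 8 + 34 + 3 + 20 + 18 + 15 = 98; total kept: 6 × 40 − 98 = 142.
The joint research fund pays out 2.1 × 98 = 205.80 in aggregate.
Group total = 142 + 205.80 = 347.80.

347.80 million dollars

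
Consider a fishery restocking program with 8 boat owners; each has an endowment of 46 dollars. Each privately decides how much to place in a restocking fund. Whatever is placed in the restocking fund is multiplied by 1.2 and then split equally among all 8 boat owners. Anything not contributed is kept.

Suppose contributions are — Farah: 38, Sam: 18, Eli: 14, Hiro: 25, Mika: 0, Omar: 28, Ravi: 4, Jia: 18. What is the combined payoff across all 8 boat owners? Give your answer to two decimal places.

397.00 dollars

Total contributed: 38 + 18 + 14 + 25 + 0 + 28 + 4 + 18 = 145; total kept: 8 × 46 − 145 = 223.
The restocking fund pays out 1.2 × 145 = 174.00 in aggregate.
Group total = 223 + 174.00 = 397.00.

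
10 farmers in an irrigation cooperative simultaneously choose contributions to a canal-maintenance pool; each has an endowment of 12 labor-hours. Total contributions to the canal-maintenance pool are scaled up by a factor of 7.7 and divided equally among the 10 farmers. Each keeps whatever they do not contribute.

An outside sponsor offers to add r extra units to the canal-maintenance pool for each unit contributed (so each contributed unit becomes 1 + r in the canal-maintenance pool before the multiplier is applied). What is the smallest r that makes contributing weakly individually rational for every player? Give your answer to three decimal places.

0.299

With matching at rate r, one contributed unit becomes (1 + r) in the canal-maintenance pool and returns 7.7 × (1 + r) / 10 to the contributor.
Setting this equal to 1: 1 + r = 10/7.7 = 1.2987.
So the minimum matching rate is r = 1.2987 − 1 = 0.299.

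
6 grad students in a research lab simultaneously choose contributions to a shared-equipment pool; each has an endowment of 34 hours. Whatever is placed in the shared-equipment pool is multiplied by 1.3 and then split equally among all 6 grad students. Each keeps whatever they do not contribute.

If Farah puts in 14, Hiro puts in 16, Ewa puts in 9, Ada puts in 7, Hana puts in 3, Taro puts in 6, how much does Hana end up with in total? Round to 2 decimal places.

Total contributed: 14 + 16 + 9 + 7 + 3 + 6 = 55.
Each receives 1.3 × 55 / 6 = 11.92 from the shared-equipment pool.
Hana keeps 34 − 3 = 31, so Hana's payoff is 31 + 11.92 = 42.92.

42.92 hours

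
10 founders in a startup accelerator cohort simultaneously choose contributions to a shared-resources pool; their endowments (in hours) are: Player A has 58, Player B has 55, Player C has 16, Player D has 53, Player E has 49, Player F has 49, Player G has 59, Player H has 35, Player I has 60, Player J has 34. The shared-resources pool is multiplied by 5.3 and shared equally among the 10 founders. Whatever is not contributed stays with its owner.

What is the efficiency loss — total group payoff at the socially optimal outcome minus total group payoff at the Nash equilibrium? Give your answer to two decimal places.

2012.40 hours

The private return per contributed unit is 5.3/10 = 0.5300 < 1 for every player regardless of endowment, so the Nash equilibrium is zero contribution and the group total is Σ E_j = 58 + 55 + 16 + 53 + 49 + 49 + 59 + 35 + 60 + 34 = 468.
Each contributed unit returns 5.300 to the group, so the social optimum is full contribution by everyone: group total = 5.300 × 468 = 2480.40.
Efficiency loss = (5.300 − 1) × 468 = 2012.40.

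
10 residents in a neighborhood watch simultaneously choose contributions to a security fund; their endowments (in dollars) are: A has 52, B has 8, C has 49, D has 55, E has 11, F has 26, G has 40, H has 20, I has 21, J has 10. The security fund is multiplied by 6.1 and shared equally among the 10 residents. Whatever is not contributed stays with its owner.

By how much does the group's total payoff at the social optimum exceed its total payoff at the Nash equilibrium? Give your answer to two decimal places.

The private return per contributed unit is 6.1/10 = 0.6100 < 1 for every player regardless of endowment, so the Nash equilibrium is zero contribution and the group total is Σ E_j = 52 + 8 + 49 + 55 + 11 + 26 + 40 + 20 + 21 + 10 = 292.
Each contributed unit returns 6.100 to the group, so the social optimum is full contribution by everyone: group total = 6.100 × 292 = 1781.20.
Efficiency loss = (6.100 − 1) × 292 = 1489.20.

1489.20 dollars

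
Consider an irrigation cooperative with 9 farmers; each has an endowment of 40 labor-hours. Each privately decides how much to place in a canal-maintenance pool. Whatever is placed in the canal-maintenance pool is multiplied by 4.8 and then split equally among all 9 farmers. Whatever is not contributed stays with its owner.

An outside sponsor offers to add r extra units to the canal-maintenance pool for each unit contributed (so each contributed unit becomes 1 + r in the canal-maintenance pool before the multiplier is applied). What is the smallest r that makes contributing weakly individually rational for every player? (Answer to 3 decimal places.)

0.875

With matching at rate r, one contributed unit becomes (1 + r) in the canal-maintenance pool and returns 4.8 × (1 + r) / 9 to the contributor.
Setting this equal to 1: 1 + r = 9/4.8 = 1.8750.
So the minimum matching rate is r = 1.8750 − 1 = 0.875.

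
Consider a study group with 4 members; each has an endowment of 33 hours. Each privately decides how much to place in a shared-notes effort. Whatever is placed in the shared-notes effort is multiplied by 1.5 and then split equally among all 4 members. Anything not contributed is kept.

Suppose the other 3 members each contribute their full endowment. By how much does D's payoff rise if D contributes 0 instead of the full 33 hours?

20.63 hours

Switching from a contribution of 33 to 0 lets D keep an extra 33 hours, but lowers the shared-notes effort by 33, which costs D their own share of that drop: 1.5/4 × 33 = 12.37.
Net gain = 33 − 12.37 = 20.63. The private return per contributed unit (0.3750) is below 1, so free-riding is indeed the best response regardless of what the others do.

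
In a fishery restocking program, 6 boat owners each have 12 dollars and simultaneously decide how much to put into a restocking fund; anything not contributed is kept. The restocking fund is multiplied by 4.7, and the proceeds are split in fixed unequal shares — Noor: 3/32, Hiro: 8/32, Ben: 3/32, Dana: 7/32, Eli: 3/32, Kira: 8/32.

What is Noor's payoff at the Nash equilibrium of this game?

Player j's private return per contributed unit is 4.7 × (j's share). Contributing is weakly dominant for j when that share is at least 1/4.7 = 0.2128, and contributing 0 is dominant otherwise.
Hiro, Dana and Kira clear that bar, contributing 12 each; the remaining 3 contribute 0. Total contributed: 36.
Noor keeps 12 and receives 4.7 × 36 × 3/32 = 15.86 from the restocking fund, for a payoff of 27.86.

27.86 dollars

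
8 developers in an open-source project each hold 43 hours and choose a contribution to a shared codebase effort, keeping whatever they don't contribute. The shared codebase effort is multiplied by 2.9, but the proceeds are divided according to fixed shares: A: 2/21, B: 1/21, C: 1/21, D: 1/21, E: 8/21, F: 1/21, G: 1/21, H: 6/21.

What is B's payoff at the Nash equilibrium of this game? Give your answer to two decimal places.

A player with share s gets back 2.9·s per unit contributed, so full contribution is dominant for anyone with s > 1/2.9 = 0.3448 and zero contribution is dominant for anyone below.
The only share above 0.3448 is E's 8/21, contributing 43; the remaining 7 contribute 0. Total contributed: 43.
B keeps 43 and receives 2.9 × 43 × 1/21 = 5.94 from the shared codebase effort, for a payoff of 48.94.

48.94 hours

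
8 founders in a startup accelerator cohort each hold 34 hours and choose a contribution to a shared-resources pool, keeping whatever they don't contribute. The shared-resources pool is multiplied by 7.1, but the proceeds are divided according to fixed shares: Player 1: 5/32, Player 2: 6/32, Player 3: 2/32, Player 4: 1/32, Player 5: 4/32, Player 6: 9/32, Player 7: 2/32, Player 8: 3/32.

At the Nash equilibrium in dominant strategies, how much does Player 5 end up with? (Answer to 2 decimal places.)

124.53 hours

For player j, contributing a unit is worthwhile iff 7.1 × (j's share) ≥ 1, i.e. iff j's share is at least 0.1408.
The shares above 0.1408 belong to Player 1, Player 2 and Player 6, contributing 34 each; the remaining 5 contribute 0. Total contributed: 102.
Player 5 keeps 34 and receives 7.1 × 102 × 4/32 = 90.53 from the shared-resources pool, for a payoff of 124.53.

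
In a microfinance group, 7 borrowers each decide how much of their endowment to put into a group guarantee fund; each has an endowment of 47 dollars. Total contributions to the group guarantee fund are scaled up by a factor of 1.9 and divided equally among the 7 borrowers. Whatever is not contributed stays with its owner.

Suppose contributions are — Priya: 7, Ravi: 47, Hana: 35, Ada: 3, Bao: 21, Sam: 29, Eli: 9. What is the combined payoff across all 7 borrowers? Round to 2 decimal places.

464.90 dollars

Total contributed: 7 + 47 + 35 + 3 + 21 + 29 + 9 = 151; total kept: 7 × 47 − 151 = 178.
The group guarantee fund pays out 1.9 × 151 = 286.90 in aggregate.
Group total = 178 + 286.90 = 464.90.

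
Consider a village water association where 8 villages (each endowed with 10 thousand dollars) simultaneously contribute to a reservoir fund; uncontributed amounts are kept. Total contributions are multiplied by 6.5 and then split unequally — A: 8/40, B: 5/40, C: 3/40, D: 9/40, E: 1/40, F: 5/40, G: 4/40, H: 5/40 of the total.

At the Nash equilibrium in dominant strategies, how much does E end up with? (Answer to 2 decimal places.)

For player j, contributing a unit is worthwhile iff 6.5 × (j's share) ≥ 1, i.e. iff j's share is at least 0.1538.
A and D are above the threshold, contributing 10 each; the remaining 6 contribute 0. Total contributed: 20.
E keeps 10 and receives 6.5 × 20 × 1/40 = 3.25 from the reservoir fund, for a payoff of 13.25.

13.25 thousand dollars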